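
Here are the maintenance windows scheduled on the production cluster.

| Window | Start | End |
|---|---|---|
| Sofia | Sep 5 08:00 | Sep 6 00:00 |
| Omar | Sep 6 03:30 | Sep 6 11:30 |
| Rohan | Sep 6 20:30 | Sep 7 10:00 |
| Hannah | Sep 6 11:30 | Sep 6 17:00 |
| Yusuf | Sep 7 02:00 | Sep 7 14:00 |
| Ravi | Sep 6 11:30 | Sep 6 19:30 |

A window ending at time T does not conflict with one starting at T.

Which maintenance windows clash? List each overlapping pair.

Hannah & Ravi, Rohan & Yusuf

Sorted by start: Sofia, Omar, Hannah, Ravi, Rohan, Yusuf.
Omar starts after Sofia ends — done with Sofia.
Hannah starts exactly when Omar ends (back-to-back, no overlap) — done with Omar.
Ravi starts before Hannah ends → Hannah and Ravi overlap.
Rohan starts after Hannah ends — done with Hannah.
Rohan starts after Ravi ends — done with Ravi.
Yusuf starts before Rohan ends → Rohan and Yusuf overlap.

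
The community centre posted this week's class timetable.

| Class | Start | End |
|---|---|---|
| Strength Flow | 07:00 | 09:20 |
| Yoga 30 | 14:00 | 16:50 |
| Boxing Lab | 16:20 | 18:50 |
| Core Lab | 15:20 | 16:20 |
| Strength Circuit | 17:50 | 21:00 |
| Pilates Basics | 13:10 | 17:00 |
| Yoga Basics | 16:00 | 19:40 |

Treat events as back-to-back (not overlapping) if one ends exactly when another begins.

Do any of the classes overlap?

Sorted by start: Strength Flow, Pilates Basics, Yoga 30, Core Lab, Yoga Basics, Boxing Lab, Strength Circuit.
Pilates Basics starts after Strength Flow ends, so nothing later overlaps Strength Flow either.
Yoga 30 starts before Pilates Basics ends → Pilates Basics and Yoga 30 overlap.
That's a conflict, so the schedule is not conflict-free.

Yes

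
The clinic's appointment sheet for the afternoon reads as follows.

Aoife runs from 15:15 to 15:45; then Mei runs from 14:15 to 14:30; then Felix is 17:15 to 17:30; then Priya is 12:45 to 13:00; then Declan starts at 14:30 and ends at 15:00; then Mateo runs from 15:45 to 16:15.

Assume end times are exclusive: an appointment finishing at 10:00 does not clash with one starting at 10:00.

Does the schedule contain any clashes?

Check each pair: they overlap iff neither finishes before the other starts.
Sorted by start: Priya, Mei, Declan, Aoife, Mateo, Felix.
Mei starts after Priya ends, so nothing later overlaps Priya either.
Declan starts exactly when Mei ends (back-to-back, no overlap), so nothing later overlaps Mei either.
Aoife starts after Declan ends, so nothing later overlaps Declan either.
Mateo starts exactly when Aoife ends (back-to-back, no overlap), so nothing later overlaps Aoife either.
Felix starts after Mateo ends.
Every pair is clear; the schedule has no overlaps.

No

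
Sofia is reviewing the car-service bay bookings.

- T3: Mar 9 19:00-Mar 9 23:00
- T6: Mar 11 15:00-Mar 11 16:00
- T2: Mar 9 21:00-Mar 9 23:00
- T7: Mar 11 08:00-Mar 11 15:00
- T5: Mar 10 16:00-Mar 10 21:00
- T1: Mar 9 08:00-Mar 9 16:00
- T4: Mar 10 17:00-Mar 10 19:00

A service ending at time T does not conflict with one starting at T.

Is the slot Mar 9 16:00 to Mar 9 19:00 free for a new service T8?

T1: ends Mar 9 16:00 at or before T8 starts Mar 9 16:00 → clear.
T3: starts Mar 9 19:00 at or after T8 ends Mar 9 19:00 → clear.
T2: starts Mar 9 21:00 at or after T8 ends Mar 9 19:00 → clear.
T5: starts Mar 10 16:00 at or after T8 ends Mar 9 19:00 → clear.
T4: starts Mar 10 17:00 at or after T8 ends Mar 9 19:00 → clear.
T7: starts Mar 11 08:00 at or after T8 ends Mar 9 19:00 → clear.
T6: starts Mar 11 15:00 at or after T8 ends Mar 9 19:00 → clear.

Yes — the slot is free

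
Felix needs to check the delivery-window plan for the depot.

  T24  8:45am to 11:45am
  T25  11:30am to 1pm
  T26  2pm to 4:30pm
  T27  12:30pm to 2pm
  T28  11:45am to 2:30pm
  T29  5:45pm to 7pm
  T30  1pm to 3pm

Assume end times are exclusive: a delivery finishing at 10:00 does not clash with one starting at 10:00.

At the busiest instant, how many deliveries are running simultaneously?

3

Walk through starts and ends in time order (an end at T is processed before a start at T):
8:45am start T24 → 1
11:30am start T25 → 2
11:45am end T24 → 1
11:45am start T28 → 2
12:30pm start T27 → 3
1pm end T25 → 2
1pm start T30 → 3
2pm end T27 → 2
2pm start T26 → 3
2:30pm end T28 → 2
3pm end T30 → 1
4:30pm end T26 → 0
5:45pm start T29 → 1
7pm end T29 → 0
Peak is 3, at 12:30pm (T25, T27, T28).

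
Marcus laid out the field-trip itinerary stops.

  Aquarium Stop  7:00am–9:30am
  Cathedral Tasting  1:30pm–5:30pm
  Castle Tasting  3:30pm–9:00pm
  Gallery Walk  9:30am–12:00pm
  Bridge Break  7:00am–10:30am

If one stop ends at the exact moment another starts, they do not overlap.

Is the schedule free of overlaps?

Two intervals overlap when each starts before the other ends.
Sorted by start: Bridge Break, Aquarium Stop, Gallery Walk, Cathedral Tasting, Castle Tasting.
Aquarium Stop starts before Bridge Break ends → Bridge Break and Aquarium Stop overlap.
That's a conflict, so the schedule is not conflict-free.

No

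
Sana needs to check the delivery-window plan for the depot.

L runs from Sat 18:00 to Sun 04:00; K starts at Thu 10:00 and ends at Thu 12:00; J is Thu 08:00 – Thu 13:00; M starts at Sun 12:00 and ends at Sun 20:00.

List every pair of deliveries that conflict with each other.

Sorted by start: J, K, L, M.
K starts before J ends → J and K overlap.
L starts after J ends, so nothing later overlaps J either.
L starts after K ends, so nothing later overlaps K either.
M starts after L ends.

J & K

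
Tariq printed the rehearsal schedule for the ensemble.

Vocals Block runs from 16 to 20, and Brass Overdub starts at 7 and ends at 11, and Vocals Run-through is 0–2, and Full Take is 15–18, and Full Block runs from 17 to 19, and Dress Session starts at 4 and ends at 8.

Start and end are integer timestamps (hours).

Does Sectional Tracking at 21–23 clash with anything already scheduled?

No — it doesn't clash with anything

Vocals Run-through: ends 2 at or before Sectional Tracking starts 21 → clear.
Dress Session: ends 8 at or before Sectional Tracking starts 21 → clear.
Brass Overdub: ends 11 at or before Sectional Tracking starts 21 → clear.
Full Take: ends 18 at or before Sectional Tracking starts 21 → clear.
Vocals Block: ends 20 at or before Sectional Tracking starts 21 → clear.
Full Block: ends 19 at or before Sectional Tracking starts 21 → clear.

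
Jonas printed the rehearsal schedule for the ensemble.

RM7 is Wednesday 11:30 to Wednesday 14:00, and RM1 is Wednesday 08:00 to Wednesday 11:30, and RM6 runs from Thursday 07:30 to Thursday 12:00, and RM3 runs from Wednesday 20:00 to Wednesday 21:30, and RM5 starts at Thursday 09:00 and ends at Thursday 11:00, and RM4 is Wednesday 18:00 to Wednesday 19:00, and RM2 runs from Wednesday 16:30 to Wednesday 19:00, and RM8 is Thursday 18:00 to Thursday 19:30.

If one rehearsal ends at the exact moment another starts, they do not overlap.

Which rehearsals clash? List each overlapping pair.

Two intervals overlap when each starts before the other ends.
Sorted by start: RM1, RM7, RM2, RM4, RM3, RM6, RM5, RM8.
RM7 starts exactly when RM1 ends (back-to-back, no overlap); RM1 is clear from here.
RM2 starts after RM7 ends; RM7 is clear from here.
RM4 starts before RM2 ends → RM2 and RM4 overlap.
RM3 starts after RM2 ends; RM2 is clear from here.
RM3 starts after RM4 ends; RM4 is clear from here.
RM6 starts after RM3 ends; RM3 is clear from here.
RM5 starts before RM6 ends → RM6 and RM5 overlap.
RM8 starts after RM6 ends.
RM8 starts after RM5 ends.

RM2 & RM4, RM5 & RM6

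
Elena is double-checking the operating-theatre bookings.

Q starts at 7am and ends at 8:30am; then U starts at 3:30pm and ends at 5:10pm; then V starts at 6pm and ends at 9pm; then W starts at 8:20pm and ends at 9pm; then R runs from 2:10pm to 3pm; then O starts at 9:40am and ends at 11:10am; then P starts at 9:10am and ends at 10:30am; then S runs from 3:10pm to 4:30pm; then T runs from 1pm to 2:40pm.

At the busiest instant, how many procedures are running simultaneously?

2

Sort all start/end points and keep a running count:
7am start Q → 1
8:30am end Q → 0
9:10am start P → 1
9:40am start O → 2
10:30am end P → 1
11:10am end O → 0
1pm start T → 1
2:10pm start R → 2
2:40pm end T → 1
3pm end R → 0
3:10pm start S → 1
3:30pm start U → 2
4:30pm end S → 1
5:10pm end U → 0
6pm start V → 1
8:20pm start W → 2
9pm end V → 1
9pm end W → 0
Peak is 2, at 9:40am (O, P).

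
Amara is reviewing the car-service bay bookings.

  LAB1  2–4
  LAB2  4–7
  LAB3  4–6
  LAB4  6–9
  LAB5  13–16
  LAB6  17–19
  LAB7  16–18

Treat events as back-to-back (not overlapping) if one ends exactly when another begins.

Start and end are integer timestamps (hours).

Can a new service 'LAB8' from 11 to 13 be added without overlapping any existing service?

LAB1: ends 4 at or before LAB8 starts 11 → clear.
LAB2: ends 7 at or before LAB8 starts 11 → clear.
LAB3: ends 6 at or before LAB8 starts 11 → clear.
LAB4: ends 9 at or before LAB8 starts 11 → clear.
LAB5: starts 13 at or after LAB8 ends 13 → clear.
LAB7: starts 16 at or after LAB8 ends 13 → clear.
LAB6: starts 17 at or after LAB8 ends 13 → clear.

Yes — the slot is free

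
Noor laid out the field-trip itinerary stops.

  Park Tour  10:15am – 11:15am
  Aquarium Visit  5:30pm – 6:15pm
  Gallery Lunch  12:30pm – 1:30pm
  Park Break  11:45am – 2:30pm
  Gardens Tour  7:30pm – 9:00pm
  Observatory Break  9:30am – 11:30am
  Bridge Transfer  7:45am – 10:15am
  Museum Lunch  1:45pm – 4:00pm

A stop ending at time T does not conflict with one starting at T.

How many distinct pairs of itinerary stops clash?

4

Sorted by start: Bridge Transfer, Observatory Break, Park Tour, Park Break, Gallery Lunch, Museum Lunch, Aquarium Visit, Gardens Tour.
Observatory Break starts before Bridge Transfer ends → Bridge Transfer and Observatory Break overlap.
Park Tour starts exactly when Bridge Transfer ends (back-to-back, no overlap), so nothing later overlaps Bridge Transfer either.
Park Tour starts before Observatory Break ends → Observatory Break and Park Tour overlap.
Park Break starts after Observatory Break ends, so nothing later overlaps Observatory Break either.
Park Break starts after Park Tour ends, so nothing later overlaps Park Tour either.
Gallery Lunch starts before Park Break ends → Park Break and Gallery Lunch overlap.
Museum Lunch starts before Park Break ends → Park Break and Museum Lunch overlap.
Aquarium Visit starts after Park Break ends, so nothing later overlaps Park Break either.
Museum Lunch starts after Gallery Lunch ends, so nothing later overlaps Gallery Lunch either.
Aquarium Visit starts after Museum Lunch ends, so nothing later overlaps Museum Lunch either.
Gardens Tour starts after Aquarium Visit ends.
Overlapping pairs: Bridge Transfer & Observatory Break, Gallery Lunch & Park Break, Museum Lunch & Park Break, Observatory Break & Park Tour — 4 in total.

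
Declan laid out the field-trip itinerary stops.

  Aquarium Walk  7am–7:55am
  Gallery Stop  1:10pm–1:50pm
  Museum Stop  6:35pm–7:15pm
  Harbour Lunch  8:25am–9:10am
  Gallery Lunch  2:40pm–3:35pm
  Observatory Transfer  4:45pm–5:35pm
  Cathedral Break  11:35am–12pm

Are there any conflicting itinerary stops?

No

Sorted by start: Aquarium Walk, Harbour Lunch, Cathedral Break, Gallery Stop, Gallery Lunch, Observatory Transfer, Museum Stop.
Harbour Lunch starts after Aquarium Walk ends; Aquarium Walk is clear from here.
Cathedral Break starts after Harbour Lunch ends; Harbour Lunch is clear from here.
Gallery Stop starts after Cathedral Break ends; Cathedral Break is clear from here.
Gallery Lunch starts after Gallery Stop ends; Gallery Stop is clear from here.
Observatory Transfer starts after Gallery Lunch ends; Gallery Lunch is clear from here.
Museum Stop starts after Observatory Transfer ends.
Every pair is clear; the schedule has no overlaps.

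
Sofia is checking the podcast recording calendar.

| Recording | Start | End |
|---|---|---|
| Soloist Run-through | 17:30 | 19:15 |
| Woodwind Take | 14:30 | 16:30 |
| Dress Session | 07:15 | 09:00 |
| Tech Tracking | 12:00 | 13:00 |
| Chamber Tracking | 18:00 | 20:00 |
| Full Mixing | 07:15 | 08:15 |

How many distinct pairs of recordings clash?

Sorted by start: Dress Session, Full Mixing, Tech Tracking, Woodwind Take, Soloist Run-through, Chamber Tracking.
Full Mixing starts before Dress Session ends → Dress Session and Full Mixing overlap.
Tech Tracking starts after Dress Session ends, so nothing later overlaps Dress Session either.
Tech Tracking starts after Full Mixing ends, so nothing later overlaps Full Mixing either.
Woodwind Take starts after Tech Tracking ends, so nothing later overlaps Tech Tracking either.
Soloist Run-through starts after Woodwind Take ends, so nothing later overlaps Woodwind Take either.
Chamber Tracking starts before Soloist Run-through ends → Soloist Run-through and Chamber Tracking overlap.
Overlapping pairs: Chamber Tracking & Soloist Run-through, Dress Session & Full Mixing — 2 in total.

2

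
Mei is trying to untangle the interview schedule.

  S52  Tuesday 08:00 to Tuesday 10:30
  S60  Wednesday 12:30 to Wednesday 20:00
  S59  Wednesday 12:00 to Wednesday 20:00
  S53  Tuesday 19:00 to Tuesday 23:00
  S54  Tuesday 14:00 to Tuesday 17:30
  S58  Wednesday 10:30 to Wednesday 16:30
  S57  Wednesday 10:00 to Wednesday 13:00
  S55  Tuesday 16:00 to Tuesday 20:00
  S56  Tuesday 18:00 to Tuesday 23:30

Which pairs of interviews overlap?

S53 & S55, S53 & S56, S54 & S55, S55 & S56, S57 & S58, S57 & S59, S57 & S60, S58 & S59, S58 & S60, S59 & S60

Sorted by start: S52, S54, S55, S56, S53, S57, S58, S59, S60.
S54 starts after S52 ends — done with S52.
S55 starts before S54 ends → S54 and S55 overlap.
S56 starts after S54 ends — done with S54.
S56 starts before S55 ends → S55 and S56 overlap.
S53 starts before S55 ends → S55 and S53 overlap.
S57 starts after S55 ends — done with S55.
S53 starts before S56 ends → S56 and S53 overlap.
S57 starts after S56 ends — done with S56.
S57 starts after S53 ends — done with S53.
S58 starts before S57 ends → S57 and S58 overlap.
S59 starts before S57 ends → S57 and S59 overlap.
S60 starts before S57 ends → S57 and S60 overlap.
S59 starts before S58 ends → S58 and S59 overlap.
S60 starts before S58 ends → S58 and S60 overlap.
S60 starts before S59 ends → S59 and S60 overlap.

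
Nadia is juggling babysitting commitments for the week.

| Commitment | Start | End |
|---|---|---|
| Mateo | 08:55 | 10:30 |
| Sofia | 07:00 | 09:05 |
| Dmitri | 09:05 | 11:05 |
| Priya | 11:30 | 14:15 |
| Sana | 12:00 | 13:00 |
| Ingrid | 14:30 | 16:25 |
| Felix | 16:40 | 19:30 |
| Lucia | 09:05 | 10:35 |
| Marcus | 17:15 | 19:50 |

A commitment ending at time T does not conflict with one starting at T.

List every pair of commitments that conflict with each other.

Dmitri & Lucia, Dmitri & Mateo, Felix & Marcus, Lucia & Mateo, Mateo & Sofia, Priya & Sana

Two intervals overlap when each starts before the other ends.
Sorted by start: Sofia, Mateo, Dmitri, Lucia, Priya, Sana, Ingrid, Felix, Marcus.
Mateo starts before Sofia ends → Sofia and Mateo overlap.
Dmitri starts exactly when Sofia ends (back-to-back, no overlap), so Sofia has no further overlaps.
Dmitri starts before Mateo ends → Mateo and Dmitri overlap.
Lucia starts before Mateo ends → Mateo and Lucia overlap.
Priya starts after Mateo ends, so Mateo has no further overlaps.
Lucia starts before Dmitri ends → Dmitri and Lucia overlap.
Priya starts after Dmitri ends, so Dmitri has no further overlaps.
Priya starts after Lucia ends, so Lucia has no further overlaps.
Sana starts before Priya ends → Priya and Sana overlap.
Ingrid starts after Priya ends, so Priya has no further overlaps.
Ingrid starts after Sana ends, so Sana has no further overlaps.
Felix starts after Ingrid ends, so Ingrid has no further overlaps.
Marcus starts before Felix ends → Felix and Marcus overlap.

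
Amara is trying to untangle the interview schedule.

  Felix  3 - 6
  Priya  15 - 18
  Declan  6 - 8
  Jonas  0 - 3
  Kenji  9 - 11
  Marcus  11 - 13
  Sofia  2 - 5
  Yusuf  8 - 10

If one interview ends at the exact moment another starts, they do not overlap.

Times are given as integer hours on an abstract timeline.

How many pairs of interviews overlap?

Two intervals overlap when each starts before the other ends.
Sorted by start: Jonas, Sofia, Felix, Declan, Yusuf, Kenji, Marcus, Priya.
Sofia starts before Jonas ends → Jonas and Sofia overlap.
Felix starts exactly when Jonas ends (back-to-back, no overlap) — done with Jonas.
Felix starts before Sofia ends → Sofia and Felix overlap.
Declan starts after Sofia ends — done with Sofia.
Declan starts exactly when Felix ends (back-to-back, no overlap) — done with Felix.
Yusuf starts exactly when Declan ends (back-to-back, no overlap) — done with Declan.
Kenji starts before Yusuf ends → Yusuf and Kenji overlap.
Marcus starts after Yusuf ends — done with Yusuf.
Marcus starts exactly when Kenji ends (back-to-back, no overlap) — done with Kenji.
Priya starts after Marcus ends.
Overlapping pairs: Felix & Sofia, Jonas & Sofia, Kenji & Yusuf — 3 in total.

3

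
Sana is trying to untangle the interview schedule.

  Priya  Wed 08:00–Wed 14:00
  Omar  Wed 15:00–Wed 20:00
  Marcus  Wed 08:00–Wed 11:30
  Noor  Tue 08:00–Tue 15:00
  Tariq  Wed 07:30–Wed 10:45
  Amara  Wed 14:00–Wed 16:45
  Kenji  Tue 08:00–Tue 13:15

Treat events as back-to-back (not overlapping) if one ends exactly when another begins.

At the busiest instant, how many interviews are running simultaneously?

3

Sweep the timeline, counting +1 at each start and −1 at each end (ends before starts at a tie):
Tue 08:00 start Kenji → 1
Tue 08:00 start Noor → 2
Tue 13:15 end Kenji → 1
Tue 15:00 end Noor → 0
Wed 07:30 start Tariq → 1
Wed 08:00 start Marcus → 2
Wed 08:00 start Priya → 3
Wed 10:45 end Tariq → 2
Wed 11:30 end Marcus → 1
Wed 14:00 end Priya → 0
Wed 14:00 start Amara → 1
Wed 15:00 start Omar → 2
Wed 16:45 end Amara → 1
Wed 20:00 end Omar → 0
Peak is 3, at Wed 08:00 (Marcus, Priya, Tariq).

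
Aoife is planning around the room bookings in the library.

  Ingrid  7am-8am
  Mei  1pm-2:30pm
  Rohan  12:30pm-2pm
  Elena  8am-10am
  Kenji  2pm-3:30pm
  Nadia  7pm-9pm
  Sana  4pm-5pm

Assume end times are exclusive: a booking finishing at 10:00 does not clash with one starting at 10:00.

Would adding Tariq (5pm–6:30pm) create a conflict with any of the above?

Ingrid: ends 8am at or before Tariq starts 5pm → clear.
Elena: ends 10am at or before Tariq starts 5pm → clear.
Rohan: ends 2pm at or before Tariq starts 5pm → clear.
Mei: ends 2:30pm at or before Tariq starts 5pm → clear.
Kenji: ends 3:30pm at or before Tariq starts 5pm → clear.
Sana: ends 5pm at or before Tariq starts 5pm → clear.
Nadia: starts 7pm at or after Tariq ends 6:30pm → clear.

No — it doesn't clash with anything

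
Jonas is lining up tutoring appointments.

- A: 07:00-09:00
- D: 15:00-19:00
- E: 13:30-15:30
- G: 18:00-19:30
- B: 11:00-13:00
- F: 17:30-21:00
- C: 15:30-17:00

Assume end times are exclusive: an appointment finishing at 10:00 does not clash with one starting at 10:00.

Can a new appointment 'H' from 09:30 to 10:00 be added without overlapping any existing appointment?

Yes — the slot is free

A: ends 09:00 at or before H starts 09:30 → clear.
B: starts 11:00 at or after H ends 10:00 → clear.
E: starts 13:30 at or after H ends 10:00 → clear.
D: starts 15:00 at or after H ends 10:00 → clear.
C: starts 15:30 at or after H ends 10:00 → clear.
F: starts 17:30 at or after H ends 10:00 → clear.
G: starts 18:00 at or after H ends 10:00 → clear.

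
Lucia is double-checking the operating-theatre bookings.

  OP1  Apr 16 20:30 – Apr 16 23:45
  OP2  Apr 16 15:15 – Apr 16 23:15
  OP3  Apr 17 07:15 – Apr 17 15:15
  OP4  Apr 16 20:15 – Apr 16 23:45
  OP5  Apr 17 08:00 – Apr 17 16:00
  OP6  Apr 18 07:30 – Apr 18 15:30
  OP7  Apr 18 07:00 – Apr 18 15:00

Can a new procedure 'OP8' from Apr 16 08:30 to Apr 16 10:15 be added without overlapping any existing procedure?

Yes — the slot is free

OP2: starts Apr 16 15:15 at or after OP8 ends Apr 16 10:15 → clear.
OP4: starts Apr 16 20:15 at or after OP8 ends Apr 16 10:15 → clear.
OP1: starts Apr 16 20:30 at or after OP8 ends Apr 16 10:15 → clear.
OP3: starts Apr 17 07:15 at or after OP8 ends Apr 16 10:15 → clear.
OP5: starts Apr 17 08:00 at or after OP8 ends Apr 16 10:15 → clear.
OP7: starts Apr 18 07:00 at or after OP8 ends Apr 16 10:15 → clear.
OP6: starts Apr 18 07:30 at or after OP8 ends Apr 16 10:15 → clear.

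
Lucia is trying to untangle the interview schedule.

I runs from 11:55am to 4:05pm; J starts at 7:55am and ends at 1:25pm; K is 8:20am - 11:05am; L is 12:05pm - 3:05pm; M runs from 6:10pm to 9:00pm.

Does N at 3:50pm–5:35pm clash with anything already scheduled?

J: ends 1:25pm at or before N starts 3:50pm → clear.
K: ends 11:05am at or before N starts 3:50pm → clear.
I: starts 11:55am before N ends 5:35pm, and ends 4:05pm after N starts 3:50pm → overlap.
L: ends 3:05pm at or before N starts 3:50pm → clear.
M: starts 6:10pm at or after N ends 5:35pm → clear.
N overlaps I.

Yes — it overlaps I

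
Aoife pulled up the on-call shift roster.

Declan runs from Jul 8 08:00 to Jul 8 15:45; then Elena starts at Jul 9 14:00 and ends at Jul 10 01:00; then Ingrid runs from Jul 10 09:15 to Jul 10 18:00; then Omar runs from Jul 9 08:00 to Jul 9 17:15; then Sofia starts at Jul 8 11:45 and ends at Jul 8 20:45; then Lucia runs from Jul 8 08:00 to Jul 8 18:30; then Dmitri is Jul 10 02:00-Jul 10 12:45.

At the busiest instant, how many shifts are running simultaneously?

3

Sort all start/end points and keep a running count:
Jul 8 08:00 start Declan → 1
Jul 8 08:00 start Lucia → 2
Jul 8 11:45 start Sofia → 3
Jul 8 15:45 end Declan → 2
Jul 8 18:30 end Lucia → 1
Jul 8 20:45 end Sofia → 0
Jul 9 08:00 start Omar → 1
Jul 9 14:00 start Elena → 2
Jul 9 17:15 end Omar → 1
Jul 10 01:00 end Elena → 0
Jul 10 02:00 start Dmitri → 1
Jul 10 09:15 start Ingrid → 2
Jul 10 12:45 end Dmitri → 1
Jul 10 18:00 end Ingrid → 0
Peak is 3, at Jul 8 11:45 (Declan, Lucia, Sofia).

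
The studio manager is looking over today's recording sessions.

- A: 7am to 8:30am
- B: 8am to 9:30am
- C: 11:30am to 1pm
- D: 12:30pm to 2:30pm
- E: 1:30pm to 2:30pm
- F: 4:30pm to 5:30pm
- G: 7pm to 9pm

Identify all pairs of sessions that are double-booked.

Sorted by start: A, B, C, D, E, F, G.
B starts before A ends → A and B overlap.
C starts after A ends — done with A.
C starts after B ends — done with B.
D starts before C ends → C and D overlap.
E starts after C ends — done with C.
E starts before D ends → D and E overlap.
F starts after D ends — done with D.
F starts after E ends — done with E.
G starts after F ends.

A & B, C & D, D & E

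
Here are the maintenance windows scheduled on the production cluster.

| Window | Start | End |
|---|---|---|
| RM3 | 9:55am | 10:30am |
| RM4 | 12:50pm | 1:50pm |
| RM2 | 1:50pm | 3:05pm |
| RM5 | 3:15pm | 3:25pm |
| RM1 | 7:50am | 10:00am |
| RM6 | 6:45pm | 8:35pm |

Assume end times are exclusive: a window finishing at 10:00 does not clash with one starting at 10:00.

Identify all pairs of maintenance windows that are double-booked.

RM1 & RM3

Sorted by start: RM1, RM3, RM4, RM2, RM5, RM6.
RM3 starts before RM1 ends → RM1 and RM3 overlap.
RM4 starts after RM1 ends; RM1 is clear from here.
RM4 starts after RM3 ends; RM3 is clear from here.
RM2 starts exactly when RM4 ends (back-to-back, no overlap); RM4 is clear from here.
RM5 starts after RM2 ends; RM2 is clear from here.
RM6 starts after RM5 ends.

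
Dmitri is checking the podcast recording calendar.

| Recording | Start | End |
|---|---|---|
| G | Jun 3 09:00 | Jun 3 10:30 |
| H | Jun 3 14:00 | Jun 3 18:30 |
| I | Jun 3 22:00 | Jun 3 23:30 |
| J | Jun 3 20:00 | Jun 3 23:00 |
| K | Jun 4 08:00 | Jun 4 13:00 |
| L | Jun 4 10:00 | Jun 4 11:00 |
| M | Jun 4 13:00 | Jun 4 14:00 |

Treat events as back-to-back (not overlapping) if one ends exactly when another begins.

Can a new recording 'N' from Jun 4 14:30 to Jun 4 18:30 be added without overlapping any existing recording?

G: ends Jun 3 10:30 at or before N starts Jun 4 14:30 → clear.
H: ends Jun 3 18:30 at or before N starts Jun 4 14:30 → clear.
J: ends Jun 3 23:00 at or before N starts Jun 4 14:30 → clear.
I: ends Jun 3 23:30 at or before N starts Jun 4 14:30 → clear.
K: ends Jun 4 13:00 at or before N starts Jun 4 14:30 → clear.
L: ends Jun 4 11:00 at or before N starts Jun 4 14:30 → clear.
M: ends Jun 4 14:00 at or before N starts Jun 4 14:30 → clear.

Yes — the slot is free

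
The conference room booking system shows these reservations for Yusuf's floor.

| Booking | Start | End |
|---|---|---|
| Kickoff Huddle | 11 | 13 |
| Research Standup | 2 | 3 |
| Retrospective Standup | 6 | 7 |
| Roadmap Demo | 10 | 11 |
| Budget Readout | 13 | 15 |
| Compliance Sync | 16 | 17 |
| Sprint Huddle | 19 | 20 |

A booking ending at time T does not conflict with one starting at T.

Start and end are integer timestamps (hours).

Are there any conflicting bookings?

No

Sorted by start: Research Standup, Retrospective Standup, Roadmap Demo, Kickoff Huddle, Budget Readout, Compliance Sync, Sprint Huddle.
Retrospective Standup starts after Research Standup ends, so nothing later overlaps Research Standup either.
Roadmap Demo starts after Retrospective Standup ends, so nothing later overlaps Retrospective Standup either.
Kickoff Huddle starts exactly when Roadmap Demo ends (back-to-back, no overlap), so nothing later overlaps Roadmap Demo either.
Budget Readout starts exactly when Kickoff Huddle ends (back-to-back, no overlap), so nothing later overlaps Kickoff Huddle either.
Compliance Sync starts after Budget Readout ends, so nothing later overlaps Budget Readout either.
Sprint Huddle starts after Compliance Sync ends.
Every pair is clear; the schedule has no overlaps.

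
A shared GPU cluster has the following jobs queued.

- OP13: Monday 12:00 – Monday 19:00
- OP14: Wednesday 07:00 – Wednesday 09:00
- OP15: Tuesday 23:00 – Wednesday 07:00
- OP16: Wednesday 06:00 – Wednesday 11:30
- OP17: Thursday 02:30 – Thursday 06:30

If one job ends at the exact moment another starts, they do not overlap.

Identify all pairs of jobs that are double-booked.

Check each pair: they overlap iff neither finishes before the other starts.
Sorted by start: OP13, OP15, OP16, OP14, OP17.
OP15 starts after OP13 ends, so nothing later overlaps OP13 either.
OP16 starts before OP15 ends → OP15 and OP16 overlap.
OP14 starts exactly when OP15 ends (back-to-back, no overlap), so nothing later overlaps OP15 either.
OP14 starts before OP16 ends → OP16 and OP14 overlap.
OP17 starts after OP16 ends.
OP17 starts after OP14 ends.

OP14 & OP16, OP15 & OP16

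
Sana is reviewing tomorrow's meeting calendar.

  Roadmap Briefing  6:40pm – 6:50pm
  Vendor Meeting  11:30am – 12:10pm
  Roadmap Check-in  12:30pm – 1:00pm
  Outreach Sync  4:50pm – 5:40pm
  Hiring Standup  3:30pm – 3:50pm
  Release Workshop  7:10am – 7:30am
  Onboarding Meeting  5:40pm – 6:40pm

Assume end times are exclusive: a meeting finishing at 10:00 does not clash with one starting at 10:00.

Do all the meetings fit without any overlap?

Sorted by start: Release Workshop, Vendor Meeting, Roadmap Check-in, Hiring Standup, Outreach Sync, Onboarding Meeting, Roadmap Briefing.
Vendor Meeting starts after Release Workshop ends, so nothing later overlaps Release Workshop either.
Roadmap Check-in starts after Vendor Meeting ends, so nothing later overlaps Vendor Meeting either.
Hiring Standup starts after Roadmap Check-in ends, so nothing later overlaps Roadmap Check-in either.
Outreach Sync starts after Hiring Standup ends, so nothing later overlaps Hiring Standup either.
Onboarding Meeting starts exactly when Outreach Sync ends (back-to-back, no overlap), so nothing later overlaps Outreach Sync either.
Roadmap Briefing starts exactly when Onboarding Meeting ends (back-to-back, no overlap).
Every pair is clear; the schedule has no overlaps.

Yes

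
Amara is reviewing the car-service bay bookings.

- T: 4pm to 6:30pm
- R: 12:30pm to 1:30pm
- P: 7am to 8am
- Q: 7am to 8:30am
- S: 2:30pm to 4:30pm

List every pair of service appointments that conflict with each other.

P & Q, S & T

Sorted by start: P, Q, R, S, T.
Q starts before P ends → P and Q overlap.
R starts after P ends, so P has no further overlaps.
R starts after Q ends, so Q has no further overlaps.
S starts after R ends, so R has no further overlaps.
T starts before S ends → S and T overlap.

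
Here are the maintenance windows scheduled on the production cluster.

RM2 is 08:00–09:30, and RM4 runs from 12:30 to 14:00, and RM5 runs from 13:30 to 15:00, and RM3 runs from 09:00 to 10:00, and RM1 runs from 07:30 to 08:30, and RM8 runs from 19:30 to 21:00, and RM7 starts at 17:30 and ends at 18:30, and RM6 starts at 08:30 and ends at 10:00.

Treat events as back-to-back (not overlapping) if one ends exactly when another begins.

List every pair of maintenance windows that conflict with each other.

RM1 & RM2, RM2 & RM3, RM2 & RM6, RM3 & RM6, RM4 & RM5

Check each pair: they overlap iff neither finishes before the other starts.
Sorted by start: RM1, RM2, RM6, RM3, RM4, RM5, RM7, RM8.
RM2 starts before RM1 ends → RM1 and RM2 overlap.
RM6 starts exactly when RM1 ends (back-to-back, no overlap), so RM1 has no further overlaps.
RM6 starts before RM2 ends → RM2 and RM6 overlap.
RM3 starts before RM2 ends → RM2 and RM3 overlap.
RM4 starts after RM2 ends, so RM2 has no further overlaps.
RM3 starts before RM6 ends → RM6 and RM3 overlap.
RM4 starts after RM6 ends, so RM6 has no further overlaps.
RM4 starts after RM3 ends, so RM3 has no further overlaps.
RM5 starts before RM4 ends → RM4 and RM5 overlap.
RM7 starts after RM4 ends, so RM4 has no further overlaps.
RM7 starts after RM5 ends, so RM5 has no further overlaps.
RM8 starts after RM7 ends.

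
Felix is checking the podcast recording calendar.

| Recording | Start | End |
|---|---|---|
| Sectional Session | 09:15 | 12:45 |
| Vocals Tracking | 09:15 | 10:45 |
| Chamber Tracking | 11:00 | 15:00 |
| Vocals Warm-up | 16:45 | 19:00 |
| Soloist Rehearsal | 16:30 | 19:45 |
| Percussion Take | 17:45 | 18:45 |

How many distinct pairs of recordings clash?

Sorted by start: Vocals Tracking, Sectional Session, Chamber Tracking, Soloist Rehearsal, Vocals Warm-up, Percussion Take.
Sectional Session starts before Vocals Tracking ends → Vocals Tracking and Sectional Session overlap.
Chamber Tracking starts after Vocals Tracking ends, so Vocals Tracking has no further overlaps.
Chamber Tracking starts before Sectional Session ends → Sectional Session and Chamber Tracking overlap.
Soloist Rehearsal starts after Sectional Session ends, so Sectional Session has no further overlaps.
Soloist Rehearsal starts after Chamber Tracking ends, so Chamber Tracking has no further overlaps.
Vocals Warm-up starts before Soloist Rehearsal ends → Soloist Rehearsal and Vocals Warm-up overlap.
Percussion Take starts before Soloist Rehearsal ends → Soloist Rehearsal and Percussion Take overlap.
Percussion Take starts before Vocals Warm-up ends → Vocals Warm-up and Percussion Take overlap.
Overlapping pairs: Chamber Tracking & Sectional Session, Percussion Take & Soloist Rehearsal, Percussion Take & Vocals Warm-up, Sectional Session & Vocals Tracking, Soloist Rehearsal & Vocals Warm-up — 5 in total.

5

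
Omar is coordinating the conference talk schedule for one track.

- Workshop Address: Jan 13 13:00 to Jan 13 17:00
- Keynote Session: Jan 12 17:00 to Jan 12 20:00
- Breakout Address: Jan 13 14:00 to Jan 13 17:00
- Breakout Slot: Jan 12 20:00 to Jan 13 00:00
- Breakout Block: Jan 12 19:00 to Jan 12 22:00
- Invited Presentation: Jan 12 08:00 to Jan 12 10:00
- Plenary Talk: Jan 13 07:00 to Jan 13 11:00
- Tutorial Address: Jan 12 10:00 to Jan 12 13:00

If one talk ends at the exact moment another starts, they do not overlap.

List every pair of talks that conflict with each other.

Breakout Address & Workshop Address, Breakout Block & Breakout Slot, Breakout Block & Keynote Session

Check each pair: they overlap iff neither finishes before the other starts.
Sorted by start: Invited Presentation, Tutorial Address, Keynote Session, Breakout Block, Breakout Slot, Plenary Talk, Workshop Address, Breakout Address.
Tutorial Address starts exactly when Invited Presentation ends (back-to-back, no overlap) — done with Invited Presentation.
Keynote Session starts after Tutorial Address ends — done with Tutorial Address.
Breakout Block starts before Keynote Session ends → Keynote Session and Breakout Block overlap.
Breakout Slot starts exactly when Keynote Session ends (back-to-back, no overlap) — done with Keynote Session.
Breakout Slot starts before Breakout Block ends → Breakout Block and Breakout Slot overlap.
Plenary Talk starts after Breakout Block ends — done with Breakout Block.
Plenary Talk starts after Breakout Slot ends — done with Breakout Slot.
Workshop Address starts after Plenary Talk ends — done with Plenary Talk.
Breakout Address starts before Workshop Address ends → Workshop Address and Breakout Address overlap.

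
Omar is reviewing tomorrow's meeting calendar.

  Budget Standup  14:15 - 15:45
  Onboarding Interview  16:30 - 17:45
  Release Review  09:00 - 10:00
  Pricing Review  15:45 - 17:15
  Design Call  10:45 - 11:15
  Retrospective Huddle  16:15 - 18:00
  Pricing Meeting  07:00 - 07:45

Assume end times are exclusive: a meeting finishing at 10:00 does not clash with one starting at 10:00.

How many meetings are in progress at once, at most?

3

Sort all start/end points and keep a running count:
07:00 start Pricing Meeting → 1
07:45 end Pricing Meeting → 0
09:00 start Release Review → 1
10:00 end Release Review → 0
10:45 start Design Call → 1
11:15 end Design Call → 0
14:15 start Budget Standup → 1
15:45 end Budget Standup → 0
15:45 start Pricing Review → 1
16:15 start Retrospective Huddle → 2
16:30 start Onboarding Interview → 3
17:15 end Pricing Review → 2
17:45 end Onboarding Interview → 1
18:00 end Retrospective Huddle → 0
Peak is 3, at 16:30 (Onboarding Interview, Pricing Review, Retrospective Huddle).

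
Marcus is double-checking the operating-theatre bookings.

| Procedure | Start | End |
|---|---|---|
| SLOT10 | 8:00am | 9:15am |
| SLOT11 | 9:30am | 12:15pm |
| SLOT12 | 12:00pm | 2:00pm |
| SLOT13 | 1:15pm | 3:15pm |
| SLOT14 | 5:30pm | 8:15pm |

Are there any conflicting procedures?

Yes

Sorted by start: SLOT10, SLOT11, SLOT12, SLOT13, SLOT14.
SLOT11 starts after SLOT10 ends, so nothing later overlaps SLOT10 either.
SLOT12 starts before SLOT11 ends → SLOT11 and SLOT12 overlap.
That's a conflict, so the schedule is not conflict-free.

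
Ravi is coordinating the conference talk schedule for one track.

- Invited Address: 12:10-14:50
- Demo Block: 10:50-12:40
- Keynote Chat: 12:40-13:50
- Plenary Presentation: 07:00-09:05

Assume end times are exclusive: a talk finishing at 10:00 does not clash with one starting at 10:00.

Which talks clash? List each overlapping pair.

Demo Block & Invited Address, Invited Address & Keynote Chat

Sorted by start: Plenary Presentation, Demo Block, Invited Address, Keynote Chat.
Demo Block starts after Plenary Presentation ends; Plenary Presentation is clear from here.
Invited Address starts before Demo Block ends → Demo Block and Invited Address overlap.
Keynote Chat starts exactly when Demo Block ends (back-to-back, no overlap).
Keynote Chat starts before Invited Address ends → Invited Address and Keynote Chat overlap.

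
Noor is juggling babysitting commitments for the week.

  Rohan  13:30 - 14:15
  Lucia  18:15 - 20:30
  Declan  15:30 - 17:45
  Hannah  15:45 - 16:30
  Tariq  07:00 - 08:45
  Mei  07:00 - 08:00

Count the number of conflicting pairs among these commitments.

2

Sorted by start: Tariq, Mei, Rohan, Declan, Hannah, Lucia.
Mei starts before Tariq ends → Tariq and Mei overlap.
Rohan starts after Tariq ends, so nothing later overlaps Tariq either.
Rohan starts after Mei ends, so nothing later overlaps Mei either.
Declan starts after Rohan ends, so nothing later overlaps Rohan either.
Hannah starts before Declan ends → Declan and Hannah overlap.
Lucia starts after Declan ends.
Lucia starts after Hannah ends.
Overlapping pairs: Declan & Hannah, Mei & Tariq — 2 in total.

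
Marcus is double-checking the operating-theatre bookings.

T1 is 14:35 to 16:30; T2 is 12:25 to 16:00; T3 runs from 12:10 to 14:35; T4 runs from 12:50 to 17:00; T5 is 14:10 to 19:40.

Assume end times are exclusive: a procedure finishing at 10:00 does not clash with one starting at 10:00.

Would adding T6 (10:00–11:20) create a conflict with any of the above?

No — it doesn't clash with anything

T3: starts 12:10 at or after T6 ends 11:20 → clear.
T2: starts 12:25 at or after T6 ends 11:20 → clear.
T4: starts 12:50 at or after T6 ends 11:20 → clear.
T5: starts 14:10 at or after T6 ends 11:20 → clear.
T1: starts 14:35 at or after T6 ends 11:20 → clear.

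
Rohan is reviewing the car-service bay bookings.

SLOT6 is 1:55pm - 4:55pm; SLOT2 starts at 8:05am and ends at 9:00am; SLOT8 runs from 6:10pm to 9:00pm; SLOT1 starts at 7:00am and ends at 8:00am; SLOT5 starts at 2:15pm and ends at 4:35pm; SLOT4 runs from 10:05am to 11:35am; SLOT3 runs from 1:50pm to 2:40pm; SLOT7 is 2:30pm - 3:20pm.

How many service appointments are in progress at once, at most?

Sort all start/end points and keep a running count:
7:00am start SLOT1 → 1
8:00am end SLOT1 → 0
8:05am start SLOT2 → 1
9:00am end SLOT2 → 0
10:05am start SLOT4 → 1
11:35am end SLOT4 → 0
1:50pm start SLOT3 → 1
1:55pm start SLOT6 → 2
2:15pm start SLOT5 → 3
2:30pm start SLOT7 → 4
2:40pm end SLOT3 → 3
3:20pm end SLOT7 → 2
4:35pm end SLOT5 → 1
4:55pm end SLOT6 → 0
6:10pm start SLOT8 → 1
9:00pm end SLOT8 → 0
Peak is 4, at 2:30pm (SLOT3, SLOT5, SLOT6, SLOT7).

4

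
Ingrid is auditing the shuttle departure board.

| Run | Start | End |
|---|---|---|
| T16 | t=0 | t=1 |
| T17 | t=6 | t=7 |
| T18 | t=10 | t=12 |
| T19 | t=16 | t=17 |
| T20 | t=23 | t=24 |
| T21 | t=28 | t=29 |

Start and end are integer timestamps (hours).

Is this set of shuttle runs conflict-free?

Yes

Sorted by start: T16, T17, T18, T19, T20, T21.
T17 starts after T16 ends — done with T16.
T18 starts after T17 ends — done with T17.
T19 starts after T18 ends — done with T18.
T20 starts after T19 ends — done with T19.
T21 starts after T20 ends.
Every pair is clear; the schedule has no overlaps.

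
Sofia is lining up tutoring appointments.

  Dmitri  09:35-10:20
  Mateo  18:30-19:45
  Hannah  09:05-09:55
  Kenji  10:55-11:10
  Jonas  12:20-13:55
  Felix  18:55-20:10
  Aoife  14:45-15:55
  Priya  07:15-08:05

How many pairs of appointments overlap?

Check each pair: they overlap iff neither finishes before the other starts.
Sorted by start: Priya, Hannah, Dmitri, Kenji, Jonas, Aoife, Mateo, Felix.
Hannah starts after Priya ends — done with Priya.
Dmitri starts before Hannah ends → Hannah and Dmitri overlap.
Kenji starts after Hannah ends — done with Hannah.
Kenji starts after Dmitri ends — done with Dmitri.
Jonas starts after Kenji ends — done with Kenji.
Aoife starts after Jonas ends — done with Jonas.
Mateo starts after Aoife ends — done with Aoife.
Felix starts before Mateo ends → Mateo and Felix overlap.
Overlapping pairs: Dmitri & Hannah, Felix & Mateo — 2 in total.

2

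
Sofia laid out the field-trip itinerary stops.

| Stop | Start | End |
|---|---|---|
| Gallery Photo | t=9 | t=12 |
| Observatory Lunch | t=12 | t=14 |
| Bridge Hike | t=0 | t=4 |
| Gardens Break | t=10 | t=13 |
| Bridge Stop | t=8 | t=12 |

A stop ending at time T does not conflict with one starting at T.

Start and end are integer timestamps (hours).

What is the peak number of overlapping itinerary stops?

Sort all start/end points and keep a running count:
t=0 start Bridge Hike → 1
t=4 end Bridge Hike → 0
t=8 start Bridge Stop → 1
t=9 start Gallery Photo → 2
t=10 start Gardens Break → 3
t=12 end Bridge Stop → 2
t=12 end Gallery Photo → 1
t=12 start Observatory Lunch → 2
t=13 end Gardens Break → 1
t=14 end Observatory Lunch → 0
Peak is 3, at t=10 (Bridge Stop, Gallery Photo, Gardens Break).

3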